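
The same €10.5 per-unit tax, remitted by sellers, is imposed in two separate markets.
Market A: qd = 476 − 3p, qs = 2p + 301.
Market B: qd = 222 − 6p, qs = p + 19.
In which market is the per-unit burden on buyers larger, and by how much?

Market A, by €2.7.

Market A: pre-tax p* = €35, q* = 371; post-tax q = 358.4; per-unit burden on buyers = €4.2.
Market B: pre-tax p* = €29, q* = 48; post-tax q = 39; per-unit burden on buyers = €1.5.
Difference: €4.2 vs €1.5 → market A is larger by €2.7.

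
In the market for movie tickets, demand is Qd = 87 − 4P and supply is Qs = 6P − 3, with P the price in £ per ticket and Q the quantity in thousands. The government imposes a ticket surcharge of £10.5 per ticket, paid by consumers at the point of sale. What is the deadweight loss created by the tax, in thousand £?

Deadweight loss = £132.3 thousand.

Before the tax: set 87 − 4P = 6P − 3 → P* = £9, Q* = 51.
With the tax collected from consumers, demand (in seller-price terms) shifts: Qd = 87 − 4(P + 10.5).
New equilibrium: consumers pay £15.3, producers receive £4.8, Q = 25.8. (Wedge: Pb − Ps = 10.5.)
Quantity falls by |ΔQ| = |51 − 25.8| = 25.2.
DWL = ½ · t · |ΔQ| = ½ · 10.5 · 25.2 = £132.3.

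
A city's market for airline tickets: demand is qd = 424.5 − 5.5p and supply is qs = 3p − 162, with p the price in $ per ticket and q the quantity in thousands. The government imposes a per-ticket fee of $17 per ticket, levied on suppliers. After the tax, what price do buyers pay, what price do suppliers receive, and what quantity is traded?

Without the tax, 424.5 − 5.5p = 3p − 162 gives 8.5p = 586.5, so p* = $69 and q* = 45.
With the tax collected from suppliers, supply shifts: qs = 3(p − 17) − 162.
New equilibrium: buyers pay $75, suppliers receive $58, q = 12. (Wedge: pb − ps = 17.)
The less price-elastic side of the market bears the larger share of a per-unit tax.

Buyers pay $75; suppliers receive $58; quantity = 12.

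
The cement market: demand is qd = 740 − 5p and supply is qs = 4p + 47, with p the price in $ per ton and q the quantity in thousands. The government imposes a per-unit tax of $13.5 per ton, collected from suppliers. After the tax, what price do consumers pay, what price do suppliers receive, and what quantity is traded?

Without the tax, 740 − 5p = 4p + 47 gives 9p = 693, so p* = $77 and q* = 355.
With the tax collected from suppliers, supply shifts: qs = 4(p − 13.5) + 47.
Solving gives q = 325 with consumers paying $83 and suppliers receiving $69.5 (the $13.5 wedge).
The less price-elastic side of the market bears the larger share of a per-unit tax.

Consumers pay $83; suppliers receive $69.5; quantity = 325.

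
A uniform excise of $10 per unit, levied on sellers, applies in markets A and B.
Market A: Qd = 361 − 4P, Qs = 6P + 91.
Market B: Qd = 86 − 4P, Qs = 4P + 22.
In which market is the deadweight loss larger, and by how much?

Market A: pre-tax P* = $27, Q* = 253; post-tax Q = 229; deadweight loss = $120.
Market B: pre-tax P* = $8, Q* = 54; post-tax Q = 34; deadweight loss = $100.
Difference: $120 vs $100 → market A is larger by $20.

Market A, by $20.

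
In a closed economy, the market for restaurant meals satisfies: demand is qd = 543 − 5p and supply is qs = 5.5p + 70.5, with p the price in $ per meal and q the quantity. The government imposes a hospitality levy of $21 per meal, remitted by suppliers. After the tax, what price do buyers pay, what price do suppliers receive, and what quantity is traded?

Buyers pay $56; suppliers receive $35; quantity = 263.

Without the tax, 543 − 5p = 5.5p + 70.5 gives 10.5p = 472.5, so p* = $45 and q* = 318.
With the tax collected from suppliers, supply shifts: qs = 5.5(p − 21) + 70.5.
Solving gives q = 263 with buyers paying $56 and suppliers receiving $35 (the $21 wedge).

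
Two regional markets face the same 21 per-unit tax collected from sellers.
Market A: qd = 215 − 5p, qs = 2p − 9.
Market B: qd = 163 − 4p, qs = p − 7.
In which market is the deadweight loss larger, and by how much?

Market A: pre-tax p* = 32, q* = 55; post-tax q = 25; deadweight loss = 315.
Market B: pre-tax p* = 34, q* = 27; post-tax q = 10.2; deadweight loss = 176.4.
Difference: 315 vs 176.4 → market A is larger by 138.6.

Market A, by 138.6.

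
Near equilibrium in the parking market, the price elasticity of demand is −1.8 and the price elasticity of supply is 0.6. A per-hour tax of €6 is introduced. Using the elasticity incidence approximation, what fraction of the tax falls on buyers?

Buyers' share ≈ 0.25.

Incidence ratio: buyers' share ≈ εs / (εs + |εd|) = 0.6 / (0.6 + 1.8) = 0.25.
Supply is the less elastic side, so buyers bear the smaller share.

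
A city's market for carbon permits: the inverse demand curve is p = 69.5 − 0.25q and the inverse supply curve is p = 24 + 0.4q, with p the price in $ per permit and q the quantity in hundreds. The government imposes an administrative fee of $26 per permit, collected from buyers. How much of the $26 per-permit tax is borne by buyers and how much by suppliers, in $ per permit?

Rewrite in direct form: qd = 278 − 4p and qs = 2.5p − 60.
Without the tax, 278 − 4p = 2.5p − 60 gives 6.5p = 338, so p* = $52 and q* = 70.
With the tax collected from buyers, demand (in seller-price terms) shifts: qd = 278 − 4(p + 26).
Solving gives q = 30 with buyers paying $62 and suppliers receiving $36 (the $26 wedge).
Burden on buyers: $10; on suppliers: $16. (They sum to $26.)
The less price-elastic side of the market bears the larger share of a per-unit tax.

Buyers bear $10 per permit; suppliers bear $16 per permit.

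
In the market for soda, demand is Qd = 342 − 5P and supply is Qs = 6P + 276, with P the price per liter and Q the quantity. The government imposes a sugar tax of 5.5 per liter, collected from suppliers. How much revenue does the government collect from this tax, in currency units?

Tax revenue = 1633.5.

Before the tax: set 342 − 5P = 6P + 276 → P* = 6, Q* = 312.
With the tax collected from suppliers, supply shifts: Qs = 6(P − 5.5) + 276.
Solving gives Q = 297 with buyers paying 9 and suppliers receiving 3.5 (the 5.5 wedge).
Revenue = t · Q = 5.5 · 297 = 1633.5.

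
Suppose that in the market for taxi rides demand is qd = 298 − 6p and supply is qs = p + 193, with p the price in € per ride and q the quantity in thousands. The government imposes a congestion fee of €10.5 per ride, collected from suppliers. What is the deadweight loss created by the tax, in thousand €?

Deadweight loss = €47.25 thousand.

Before the tax: set 298 − 6p = p + 193 → p* = €15, q* = 208.
With the tax collected from suppliers, supply shifts: qs = (p − 10.5) + 193.
New equilibrium: buyers pay €16.5, suppliers receive €6, q = 199. (Wedge: pb − ps = 10.5.)
Quantity falls by |ΔQ| = |208 − 199| = 9.
DWL = ½ · t · |ΔQ| = ½ · 10.5 · 9 = €47.25.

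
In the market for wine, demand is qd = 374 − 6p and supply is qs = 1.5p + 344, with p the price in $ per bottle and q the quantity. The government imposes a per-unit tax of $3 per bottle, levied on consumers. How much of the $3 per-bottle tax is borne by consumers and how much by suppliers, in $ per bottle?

Consumers bear $0.6 per bottle; suppliers bear $2.4 per bottle.

Without the tax, 374 − 6p = 1.5p + 344 gives 7.5p = 30, so p* = $4 and q* = 350.
With the tax collected from consumers, demand (in seller-price terms) shifts: qd = 374 − 6(p + 3).
New equilibrium: consumers pay $4.6, suppliers receive $1.6, q = 346.4. (Wedge: pb − ps = 3.)
Burden on consumers: $0.6; on suppliers: $2.4. (They sum to $3.)
The less price-elastic side of the market bears the larger share of a per-unit tax.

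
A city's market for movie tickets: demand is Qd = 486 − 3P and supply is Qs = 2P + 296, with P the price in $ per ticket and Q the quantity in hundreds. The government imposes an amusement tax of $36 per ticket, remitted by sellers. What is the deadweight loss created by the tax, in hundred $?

Without the tax, 486 − 3P = 2P + 296 gives 5P = 190, so P* = $38 and Q* = 372.
With the tax collected from sellers, supply shifts: Qs = 2(P − 36) + 296.
Solving gives Q = 328.8 with buyers paying $52.4 and sellers receiving $16.4 (the $36 wedge).
Quantity falls by |ΔQ| = |372 − 328.8| = 43.2.
DWL = ½ · t · |ΔQ| = ½ · 36 · 43.2 = $777.6.

Deadweight loss = $777.6 hundred.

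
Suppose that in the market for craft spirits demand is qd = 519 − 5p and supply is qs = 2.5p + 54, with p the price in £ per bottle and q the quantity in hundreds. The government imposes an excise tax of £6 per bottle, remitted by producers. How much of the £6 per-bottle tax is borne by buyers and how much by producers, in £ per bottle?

Buyers bear £2 per bottle; producers bear £4 per bottle.

Before the tax: set 519 − 5p = 2.5p + 54 → p* = £62, q* = 209.
With the tax collected from producers, supply shifts: qs = 2.5(p − 6) + 54.
New equilibrium: buyers pay £64, producers receive £58, q = 199. (Wedge: pb − ps = 6.)
Burden on buyers: £2; on producers: £4. (They sum to £6.)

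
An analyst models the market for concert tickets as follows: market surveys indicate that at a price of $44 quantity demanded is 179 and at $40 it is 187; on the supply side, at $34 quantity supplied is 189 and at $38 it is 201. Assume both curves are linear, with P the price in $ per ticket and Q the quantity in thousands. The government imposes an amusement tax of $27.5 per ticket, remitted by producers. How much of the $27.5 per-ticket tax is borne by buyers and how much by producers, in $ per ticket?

Buyers bear $16.5 per ticket; producers bear $11 per ticket.

Demand slope: (187 − 179)/(40 − 44) = -2, so Qd = 267 − 2P.
Supply slope: (201 − 189)/(38 − 34) = 3, so Qs = 3P + 87.
Without the tax, 267 − 2P = 3P + 87 gives 5P = 180, so P* = $36 and Q* = 195.
With the tax collected from producers, supply shifts: Qs = 3(P − 27.5) + 87.
New equilibrium: buyers pay $52.5, producers receive $25, Q = 162. (Wedge: Pb − Ps = 27.5.)
Burden on buyers: $16.5; on producers: $11. (They sum to $27.5.)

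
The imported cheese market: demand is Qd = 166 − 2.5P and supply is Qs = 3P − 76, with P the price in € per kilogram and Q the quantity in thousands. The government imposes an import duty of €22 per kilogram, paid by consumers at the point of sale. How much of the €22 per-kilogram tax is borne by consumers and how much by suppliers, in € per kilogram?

Consumers bear €12 per kilogram; suppliers bear €10 per kilogram.

Before the tax: set 166 − 2.5P = 3P − 76 → P* = €44, Q* = 56.
With the tax collected from consumers, demand (in seller-price terms) shifts: Qd = 166 − 2.5(P + 22).
Solving gives Q = 26 with consumers paying €56 and suppliers receiving €34 (the €22 wedge).
Burden on consumers: €12; on suppliers: €10. (They sum to €22.)
The less price-elastic side of the market bears the larger share of a per-unit tax.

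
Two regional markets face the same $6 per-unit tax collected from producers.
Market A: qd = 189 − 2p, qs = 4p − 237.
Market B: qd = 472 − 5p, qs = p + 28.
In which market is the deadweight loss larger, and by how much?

Market A: pre-tax p* = $71, q* = 47; post-tax q = 39; deadweight loss = $24.
Market B: pre-tax p* = $74, q* = 102; post-tax q = 97; deadweight loss = $15.
Difference: $24 vs $15 → market A is larger by $9.

Market A, by $9.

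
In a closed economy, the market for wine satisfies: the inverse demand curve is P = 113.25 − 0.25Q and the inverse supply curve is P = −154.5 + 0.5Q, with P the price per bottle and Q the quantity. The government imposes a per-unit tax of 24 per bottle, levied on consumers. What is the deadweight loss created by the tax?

Deadweight loss = 384.

Rewrite in direct form: Qd = 453 − 4P and Qs = 2P + 309.
Without the tax, 453 − 4P = 2P + 309 gives 6P = 144, so P* = 24 and Q* = 357.
With the tax collected from consumers, demand (in seller-price terms) shifts: Qd = 453 − 4(P + 24).
Solving gives Q = 325 with consumers paying 32 and sellers receiving 8 (the 24 wedge).
Quantity falls by |ΔQ| = |357 − 325| = 32.
DWL = ½ · t · |ΔQ| = ½ · 24 · 32 = 384.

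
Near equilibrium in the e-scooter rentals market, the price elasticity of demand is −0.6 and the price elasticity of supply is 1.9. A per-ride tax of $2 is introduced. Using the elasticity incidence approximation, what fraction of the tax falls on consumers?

Incidence ratio: consumers' share ≈ εs / (εs + |εd|) = 1.9 / (1.9 + 0.6) = 0.76.
Supply is the more elastic side, so consumers bear the larger share.

Consumers' share ≈ 0.76.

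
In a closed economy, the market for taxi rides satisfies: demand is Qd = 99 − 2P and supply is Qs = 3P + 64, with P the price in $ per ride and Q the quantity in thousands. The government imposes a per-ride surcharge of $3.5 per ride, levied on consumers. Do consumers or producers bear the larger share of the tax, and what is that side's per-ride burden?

Consumers bear the larger share: $2.1 per ride.

Before the tax: set 99 − 2P = 3P + 64 → P* = $7, Q* = 85.
With the tax collected from consumers, demand (in seller-price terms) shifts: Qd = 99 − 2(P + 3.5).
Solving gives Q = 80.8 with consumers paying $9.1 and producers receiving $5.6 (the $3.5 wedge).
Per-ride burden: consumers $2.1, producers $1.4.
Consumers take the larger share because demand is less price-elastic here (demand slope 2 vs supply slope 3).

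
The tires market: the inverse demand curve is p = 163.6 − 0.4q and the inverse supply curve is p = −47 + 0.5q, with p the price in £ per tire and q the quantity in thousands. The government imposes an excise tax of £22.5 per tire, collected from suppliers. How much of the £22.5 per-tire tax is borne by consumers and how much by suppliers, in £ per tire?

Consumers bear £10 per tire; suppliers bear £12.5 per tire.

Rewrite in direct form: qd = 409 − 2.5p and qs = 2p + 94.
Before the tax: set 409 − 2.5p = 2p + 94 → p* = £70, q* = 234.
With the tax collected from suppliers, supply shifts: qs = 2(p − 22.5) + 94.
New equilibrium: consumers pay £80, suppliers receive £57.5, q = 209. (Wedge: pb − ps = 22.5.)
Burden on consumers: £10; on suppliers: £12.5. (They sum to £22.5.)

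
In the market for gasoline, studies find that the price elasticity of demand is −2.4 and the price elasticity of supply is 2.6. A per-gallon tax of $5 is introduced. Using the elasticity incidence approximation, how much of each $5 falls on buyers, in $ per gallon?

Incidence ratio: buyers' share ≈ εs / (εs + |εd|) = 2.6 / (2.6 + 2.4) = 0.52.
So buyers bear ≈ 0.52 × $5 = $2.6; producers bear $2.4.

Buyers bear ≈ $2.6 per gallon.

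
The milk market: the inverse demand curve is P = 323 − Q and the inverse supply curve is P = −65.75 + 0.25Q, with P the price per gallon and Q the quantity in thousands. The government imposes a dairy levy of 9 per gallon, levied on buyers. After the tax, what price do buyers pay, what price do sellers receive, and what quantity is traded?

Buyers pay 19.2; sellers receive 10.2; quantity = 303.8.

Inverting to Q(P) form: Qd = 323 − P; Qs = 4P + 263.
Before the tax: set 323 − P = 4P + 263 → P* = 12, Q* = 311.
With the tax collected from buyers, demand (in seller-price terms) shifts: Qd = 323 − (P + 9).
Solving gives Q = 303.8 with buyers paying 19.2 and sellers receiving 10.2 (the 9 wedge).
The less price-elastic side of the market bears the larger share of a per-unit tax.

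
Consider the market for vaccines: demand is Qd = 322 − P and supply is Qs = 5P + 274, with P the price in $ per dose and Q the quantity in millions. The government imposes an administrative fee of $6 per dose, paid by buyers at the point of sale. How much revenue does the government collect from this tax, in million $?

Tax revenue = $1854 million.

Before the tax: set 322 − P = 5P + 274 → P* = $8, Q* = 314.
With the tax collected from buyers, demand (in seller-price terms) shifts: Qd = 322 − (P + 6).
Solving gives Q = 309 with buyers paying $13 and sellers receiving $7 (the $6 wedge).
Revenue = t · Q = 6 · 309 = $1854.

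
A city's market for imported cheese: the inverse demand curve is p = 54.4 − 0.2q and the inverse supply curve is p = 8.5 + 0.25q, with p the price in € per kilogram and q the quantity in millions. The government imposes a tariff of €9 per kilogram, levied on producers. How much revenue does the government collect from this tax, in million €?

Rewrite in direct form: qd = 272 − 5p and qs = 4p − 34.
Before the tax: set 272 − 5p = 4p − 34 → p* = €34, q* = 102.
With the tax collected from producers, supply shifts: qs = 4(p − 9) − 34.
New equilibrium: buyers pay €38, producers receive €29, q = 82. (Wedge: pb − ps = 9.)
Revenue = t · Q = 9 · 82 = €738.

Tax revenue = €738 million.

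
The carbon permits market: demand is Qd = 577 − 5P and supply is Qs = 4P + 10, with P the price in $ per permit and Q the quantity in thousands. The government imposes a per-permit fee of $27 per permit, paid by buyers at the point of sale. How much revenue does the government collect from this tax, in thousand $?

Tax revenue = $5454 thousand.

Without the tax, 577 − 5P = 4P + 10 gives 9P = 567, so P* = $63 and Q* = 262.
With the tax collected from buyers, demand (in seller-price terms) shifts: Qd = 577 − 5(P + 27).
Solving gives Q = 202 with buyers paying $75 and suppliers receiving $48 (the $27 wedge).
Revenue = t · Q = 27 · 202 = $5454.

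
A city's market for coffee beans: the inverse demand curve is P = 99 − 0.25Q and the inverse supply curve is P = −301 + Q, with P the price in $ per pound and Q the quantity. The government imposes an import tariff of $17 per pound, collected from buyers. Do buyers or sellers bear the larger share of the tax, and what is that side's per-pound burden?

Sellers bear the larger share: $13.6 per pound.

Rewrite in direct form: Qd = 396 − 4P and Qs = P + 301.
Before the tax: set 396 − 4P = P + 301 → P* = $19, Q* = 320.
With the tax collected from buyers, demand (in seller-price terms) shifts: Qd = 396 − 4(P + 17).
Solving gives Q = 306.4 with buyers paying $22.4 and sellers receiving $5.4 (the $17 wedge).
Per-pound burden: buyers $3.4, sellers $13.6.
Sellers take the larger share because supply is less price-elastic here (demand slope 4 vs supply slope 1).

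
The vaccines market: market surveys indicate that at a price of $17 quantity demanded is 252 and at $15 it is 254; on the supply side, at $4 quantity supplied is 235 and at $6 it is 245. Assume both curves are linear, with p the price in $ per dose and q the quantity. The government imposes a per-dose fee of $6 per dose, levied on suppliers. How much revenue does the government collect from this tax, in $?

Demand slope: (254 − 252)/(15 − 17) = -1, so qd = 269 − p.
Supply slope: (245 − 235)/(6 − 4) = 5, so qs = 5p + 215.
Before the tax: set 269 − p = 5p + 215 → p* = $9, q* = 260.
With the tax collected from suppliers, supply shifts: qs = 5(p − 6) + 215.
New equilibrium: consumers pay $14, suppliers receive $8, q = 255. (Wedge: pb − ps = 6.)
Revenue = t · Q = 6 · 255 = $1530.

Tax revenue = $1530.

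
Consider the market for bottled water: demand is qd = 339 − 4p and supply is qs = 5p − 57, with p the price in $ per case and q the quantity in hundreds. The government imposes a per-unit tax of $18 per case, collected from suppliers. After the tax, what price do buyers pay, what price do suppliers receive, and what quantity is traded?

Buyers pay $54; suppliers receive $36; quantity = 123.

Without the tax, 339 − 4p = 5p − 57 gives 9p = 396, so p* = $44 and q* = 163.
With the tax collected from suppliers, supply shifts: qs = 5(p − 18) − 57.
New equilibrium: buyers pay $54, suppliers receive $36, q = 123. (Wedge: pb − ps = 18.)
The less price-elastic side of the market bears the larger share of a per-unit tax.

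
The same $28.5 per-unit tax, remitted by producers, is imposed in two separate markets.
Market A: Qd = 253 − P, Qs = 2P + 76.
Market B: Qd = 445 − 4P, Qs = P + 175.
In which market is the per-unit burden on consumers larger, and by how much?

Market A, by $13.3.

Market A: pre-tax P* = $59, Q* = 194; post-tax Q = 175; per-unit burden on consumers = $19.
Market B: pre-tax P* = $54, Q* = 229; post-tax Q = 206.2; per-unit burden on consumers = $5.7.
Difference: $19 vs $5.7 → market A is larger by $13.3.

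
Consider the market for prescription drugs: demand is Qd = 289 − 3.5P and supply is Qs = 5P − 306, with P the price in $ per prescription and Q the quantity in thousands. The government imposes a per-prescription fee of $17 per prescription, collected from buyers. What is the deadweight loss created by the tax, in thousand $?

Deadweight loss = $297.5 thousand.

Before the tax: set 289 − 3.5P = 5P − 306 → P* = $70, Q* = 44.
With the tax collected from buyers, demand (in seller-price terms) shifts: Qd = 289 − 3.5(P + 17).
New equilibrium: buyers pay $80, suppliers receive $63, Q = 9. (Wedge: Pb − Ps = 17.)
Quantity falls by |ΔQ| = |44 − 9| = 35.
DWL = ½ · t · |ΔQ| = ½ · 17 · 35 = $297.5.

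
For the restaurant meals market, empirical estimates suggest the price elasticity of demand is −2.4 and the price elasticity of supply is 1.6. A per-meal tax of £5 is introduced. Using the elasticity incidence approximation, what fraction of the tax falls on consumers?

Incidence ratio: consumers' share ≈ εs / (εs + |εd|) = 1.6 / (1.6 + 2.4) = 0.4.
Supply is the less elastic side, so consumers bear the smaller share.

Consumers' share ≈ 0.4.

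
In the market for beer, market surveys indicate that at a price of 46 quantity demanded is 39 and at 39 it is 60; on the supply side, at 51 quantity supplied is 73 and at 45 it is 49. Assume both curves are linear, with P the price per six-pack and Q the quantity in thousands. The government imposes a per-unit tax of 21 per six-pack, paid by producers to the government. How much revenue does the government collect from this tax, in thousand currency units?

Tax revenue = 189 thousand.

Demand slope: (60 − 39)/(39 − 46) = -3, so Qd = 177 − 3P.
Supply slope: (49 − 73)/(45 − 51) = 4, so Qs = 4P − 131.
Before the tax: set 177 − 3P = 4P − 131 → P* = 44, Q* = 45.
With the tax collected from producers, supply shifts: Qs = 4(P − 21) − 131.
New equilibrium: consumers pay 56, producers receive 35, Q = 9. (Wedge: Pb − Ps = 21.)
Revenue = t · Q = 21 · 9 = 189.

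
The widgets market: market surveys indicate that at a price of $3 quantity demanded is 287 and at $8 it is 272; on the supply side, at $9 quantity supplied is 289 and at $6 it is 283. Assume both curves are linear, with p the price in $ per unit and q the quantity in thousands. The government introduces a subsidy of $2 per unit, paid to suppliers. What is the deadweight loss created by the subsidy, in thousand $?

Demand slope: (272 − 287)/(8 − 3) = -3, so qd = 296 − 3p.
Supply slope: (283 − 289)/(6 − 9) = 2, so qs = 2p + 271.
Without the subsidy, 296 − 3p = 2p + 271 gives 5p = 25, so p* = $5 and q* = 281.
With a per-unit subsidy paid to suppliers, each receives p + 2 per unit sold, so supply becomes qs = 2(p + 2) + 271.
New equilibrium: buyers pay $4.2, suppliers receive $6.2, q = 283.4. (Wedge: pb − ps = −2.)
Quantity rises by |ΔQ| = |281 − 283.4| = 2.4.
DWL = ½ · t · |ΔQ| = ½ · 2 · 2.4 = $2.4.

Deadweight loss = $2.4 thousand.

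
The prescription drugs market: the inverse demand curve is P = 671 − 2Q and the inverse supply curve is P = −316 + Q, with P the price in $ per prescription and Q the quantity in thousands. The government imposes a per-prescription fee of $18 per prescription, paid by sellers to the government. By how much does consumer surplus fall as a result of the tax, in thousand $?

Consumer surplus falls by $3912 thousand.

Rewrite in direct form: Qd = 335.5 − 0.5P and Qs = P + 316.
Without the tax, 335.5 − 0.5P = P + 316 gives 1.5P = 19.5, so P* = $13 and Q* = 329.
With the tax collected from sellers, supply shifts: Qs = (P − 18) + 316.
Solving gives Q = 323 with buyers paying $25 and sellers receiving $7 (the $18 wedge).
ΔCS is the trapezoid between Q = 323 and Q = 329 of height $12: ½ · (329 + 323) · 12 = $3912.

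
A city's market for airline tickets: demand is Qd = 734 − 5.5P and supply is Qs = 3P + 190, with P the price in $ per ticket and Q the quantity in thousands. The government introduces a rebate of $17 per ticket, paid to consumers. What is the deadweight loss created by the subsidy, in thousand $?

Deadweight loss = $280.5 thousand.

Before the subsidy: set 734 − 5.5P = 3P + 190 → P* = $64, Q* = 382.
With a per-unit subsidy paid to consumers, each effectively pays P − 17, so demand becomes Qd = 734 − 5.5(P − 17).
New equilibrium: consumers pay $58, sellers receive $75, Q = 415. (Wedge: Pb − Ps = −17.)
Quantity rises by |ΔQ| = |382 − 415| = 33.
DWL = ½ · t · |ΔQ| = ½ · 17 · 33 = $280.5.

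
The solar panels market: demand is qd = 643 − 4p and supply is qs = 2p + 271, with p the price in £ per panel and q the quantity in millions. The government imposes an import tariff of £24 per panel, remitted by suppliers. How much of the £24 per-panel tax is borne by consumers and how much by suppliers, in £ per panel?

Before the tax: set 643 − 4p = 2p + 271 → p* = £62, q* = 395.
With the tax collected from suppliers, supply shifts: qs = 2(p − 24) + 271.
New equilibrium: consumers pay £70, suppliers receive £46, q = 363. (Wedge: pb − ps = 24.)
Burden on consumers: £8; on suppliers: £16. (They sum to £24.)

Consumers bear £8 per panel; suppliers bear £16 per panel.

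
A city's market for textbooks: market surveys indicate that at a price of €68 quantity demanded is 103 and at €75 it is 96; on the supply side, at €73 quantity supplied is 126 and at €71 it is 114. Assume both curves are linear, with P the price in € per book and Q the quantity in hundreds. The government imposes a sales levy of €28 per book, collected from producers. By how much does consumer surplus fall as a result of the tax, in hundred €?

Demand slope: (96 − 103)/(75 − 68) = -1, so Qd = 171 − P.
Supply slope: (114 − 126)/(71 − 73) = 6, so Qs = 6P − 312.
Before the tax: set 171 − P = 6P − 312 → P* = €69, Q* = 102.
With the tax collected from producers, supply shifts: Qs = 6(P − 28) − 312.
Solving gives Q = 78 with buyers paying €93 and producers receiving €65 (the €28 wedge).
ΔCS is the trapezoid between Q = 78 and Q = 102 of height €24: ½ · (102 + 78) · 24 = €2160.

Consumer surplus falls by €2160 hundred.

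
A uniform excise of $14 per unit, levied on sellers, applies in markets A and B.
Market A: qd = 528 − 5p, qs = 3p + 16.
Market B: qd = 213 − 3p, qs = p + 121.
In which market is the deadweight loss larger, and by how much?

Market A: pre-tax p* = $64, q* = 208; post-tax q = 181.75; deadweight loss = $183.75.
Market B: pre-tax p* = $23, q* = 144; post-tax q = 133.5; deadweight loss = $73.5.
Difference: $183.75 vs $73.5 → market A is larger by $110.25.

Market A, by $110.25.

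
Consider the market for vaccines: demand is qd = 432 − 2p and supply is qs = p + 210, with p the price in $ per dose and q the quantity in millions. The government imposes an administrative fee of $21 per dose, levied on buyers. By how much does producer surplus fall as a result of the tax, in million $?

Producer surplus falls by $3878 million.

Without the tax, 432 − 2p = p + 210 gives 3p = 222, so p* = $74 and q* = 284.
With the tax collected from buyers, demand (in seller-price terms) shifts: qd = 432 − 2(p + 21).
New equilibrium: buyers pay $81, sellers receive $60, q = 270. (Wedge: pb − ps = 21.)
ΔPS is the trapezoid between Q = 270 and Q = 284 of height $14: ½ · (284 + 270) · 14 = $3878.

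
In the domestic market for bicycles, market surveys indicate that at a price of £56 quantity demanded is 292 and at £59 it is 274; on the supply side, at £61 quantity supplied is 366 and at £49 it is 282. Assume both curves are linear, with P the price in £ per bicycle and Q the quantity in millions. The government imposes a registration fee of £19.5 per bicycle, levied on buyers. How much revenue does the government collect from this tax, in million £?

Demand slope: (274 − 292)/(59 − 56) = -6, so Qd = 628 − 6P.
Supply slope: (282 − 366)/(49 − 61) = 7, so Qs = 7P − 61.
Without the tax, 628 − 6P = 7P − 61 gives 13P = 689, so P* = £53 and Q* = 310.
With the tax collected from buyers, demand (in seller-price terms) shifts: Qd = 628 − 6(P + 19.5).
Solving gives Q = 247 with buyers paying £63.5 and sellers receiving £44 (the £19.5 wedge).
Revenue = t · Q = 19.5 · 247 = £4816.5.

Tax revenue = £4816.5 million.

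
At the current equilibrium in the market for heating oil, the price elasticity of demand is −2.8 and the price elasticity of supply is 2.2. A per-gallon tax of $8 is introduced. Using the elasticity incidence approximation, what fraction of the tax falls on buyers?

Buyers' share ≈ 0.44.

Incidence ratio: buyers' share ≈ εs / (εs + |εd|) = 2.2 / (2.2 + 2.8) = 0.44.
Supply is the less elastic side, so buyers bear the smaller share.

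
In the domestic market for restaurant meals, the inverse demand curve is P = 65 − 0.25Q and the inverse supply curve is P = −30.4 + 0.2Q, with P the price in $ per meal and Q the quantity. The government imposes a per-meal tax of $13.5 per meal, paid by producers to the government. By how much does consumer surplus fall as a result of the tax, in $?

Inverting to Q(P) form: Qd = 260 − 4P; Qs = 5P + 152.
Before the tax: set 260 − 4P = 5P + 152 → P* = $12, Q* = 212.
With the tax collected from producers, supply shifts: Qs = 5(P − 13.5) + 152.
Solving gives Q = 182 with consumers paying $19.5 and producers receiving $6 (the $13.5 wedge).
ΔCS is the trapezoid between Q = 182 and Q = 212 of height $7.5: ½ · (212 + 182) · 7.5 = $1477.5.

Consumer surplus falls by $1477.5.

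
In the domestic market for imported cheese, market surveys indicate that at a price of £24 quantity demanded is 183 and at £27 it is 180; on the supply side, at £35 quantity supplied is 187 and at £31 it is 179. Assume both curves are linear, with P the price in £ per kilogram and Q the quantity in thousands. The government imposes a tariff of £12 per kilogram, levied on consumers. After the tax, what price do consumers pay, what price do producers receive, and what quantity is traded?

Consumers pay £38; producers receive £26; quantity = 169.

Demand slope: (180 − 183)/(27 − 24) = -1, so Qd = 207 − P.
Supply slope: (179 − 187)/(31 − 35) = 2, so Qs = 2P + 117.
Before the tax: set 207 − P = 2P + 117 → P* = £30, Q* = 177.
With the tax collected from consumers, demand (in seller-price terms) shifts: Qd = 207 − (P + 12).
New equilibrium: consumers pay £38, producers receive £26, Q = 169. (Wedge: Pb − Ps = 12.)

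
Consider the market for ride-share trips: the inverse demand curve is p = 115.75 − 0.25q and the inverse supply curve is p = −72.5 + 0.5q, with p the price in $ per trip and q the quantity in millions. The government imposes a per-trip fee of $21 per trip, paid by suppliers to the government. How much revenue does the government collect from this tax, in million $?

Tax revenue = $4683 million.

Inverting to q(p) form: qd = 463 − 4p; qs = 2p + 145.
Before the tax: set 463 − 4p = 2p + 145 → p* = $53, q* = 251.
With the tax collected from suppliers, supply shifts: qs = 2(p − 21) + 145.
Solving gives q = 223 with buyers paying $60 and suppliers receiving $39 (the $21 wedge).
Revenue = t · Q = 21 · 223 = $4683.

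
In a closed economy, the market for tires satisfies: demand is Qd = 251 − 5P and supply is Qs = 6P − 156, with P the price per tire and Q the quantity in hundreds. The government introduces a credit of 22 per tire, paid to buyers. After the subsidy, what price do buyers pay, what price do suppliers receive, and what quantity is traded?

Buyers pay 25; suppliers receive 47; quantity = 126.

Without the subsidy, 251 − 5P = 6P − 156 gives 11P = 407, so P* = 37 and Q* = 66.
With a per-unit subsidy paid to buyers, each effectively pays P − 22, so demand becomes Qd = 251 − 5(P − 22).
Solving gives Q = 126 with buyers paying 25 and suppliers receiving 47 (the 22 wedge).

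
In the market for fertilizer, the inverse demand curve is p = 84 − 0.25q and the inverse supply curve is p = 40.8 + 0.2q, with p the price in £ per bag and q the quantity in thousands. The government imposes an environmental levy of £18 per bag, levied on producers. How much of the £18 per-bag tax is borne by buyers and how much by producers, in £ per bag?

Buyers bear £10 per bag; producers bear £8 per bag.

Rewrite in direct form: qd = 336 − 4p and qs = 5p − 204.
Without the tax, 336 − 4p = 5p − 204 gives 9p = 540, so p* = £60 and q* = 96.
With the tax collected from producers, supply shifts: qs = 5(p − 18) − 204.
New equilibrium: buyers pay £70, producers receive £52, q = 56. (Wedge: pb − ps = 18.)
Burden on buyers: £10; on producers: £8. (They sum to £18.)
The less price-elastic side of the market bears the larger share of a per-unit tax.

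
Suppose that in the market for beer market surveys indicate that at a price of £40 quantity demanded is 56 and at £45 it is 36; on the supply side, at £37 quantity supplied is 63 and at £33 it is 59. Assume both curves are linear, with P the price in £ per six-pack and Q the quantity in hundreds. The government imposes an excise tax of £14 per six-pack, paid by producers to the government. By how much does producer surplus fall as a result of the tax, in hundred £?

Producer surplus falls by £654.08 hundred.

Demand slope: (36 − 56)/(45 − 40) = -4, so Qd = 216 − 4P.
Supply slope: (59 − 63)/(33 − 37) = 1, so Qs = P + 26.
Without the tax, 216 − 4P = P + 26 gives 5P = 190, so P* = £38 and Q* = 64.
With the tax collected from producers, supply shifts: Qs = (P − 14) + 26.
New equilibrium: buyers pay £40.8, producers receive £26.8, Q = 52.8. (Wedge: Pb − Ps = 14.)
ΔPS is the trapezoid between Q = 52.8 and Q = 64 of height £11.2: ½ · (64 + 52.8) · 11.2 = £654.08.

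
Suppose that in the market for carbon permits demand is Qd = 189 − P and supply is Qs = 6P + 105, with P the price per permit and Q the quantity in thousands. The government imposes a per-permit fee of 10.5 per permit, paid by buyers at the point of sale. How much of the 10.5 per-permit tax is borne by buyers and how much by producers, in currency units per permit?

Buyers bear 9 per permit; producers bear 1.5 per permit.

Before the tax: set 189 − P = 6P + 105 → P* = 12, Q* = 177.
With the tax collected from buyers, demand (in seller-price terms) shifts: Qd = 189 − (P + 10.5).
Solving gives Q = 168 with buyers paying 21 and producers receiving 10.5 (the 10.5 wedge).
Burden on buyers: 9; on producers: 1.5. (They sum to 10.5.)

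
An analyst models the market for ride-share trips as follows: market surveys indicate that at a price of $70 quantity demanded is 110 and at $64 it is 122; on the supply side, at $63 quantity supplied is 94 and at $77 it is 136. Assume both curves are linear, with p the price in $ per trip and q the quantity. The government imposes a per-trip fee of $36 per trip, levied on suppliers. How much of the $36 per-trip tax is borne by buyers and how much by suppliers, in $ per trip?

Buyers bear $21.6 per trip; suppliers bear $14.4 per trip.

Demand slope: (122 − 110)/(64 − 70) = -2, so qd = 250 − 2p.
Supply slope: (136 − 94)/(77 − 63) = 3, so qs = 3p − 95.
Without the tax, 250 − 2p = 3p − 95 gives 5p = 345, so p* = $69 and q* = 112.
With the tax collected from suppliers, supply shifts: qs = 3(p − 36) − 95.
Solving gives q = 68.8 with buyers paying $90.6 and suppliers receiving $54.6 (the $36 wedge).
Burden on buyers: $21.6; on suppliers: $14.4. (They sum to $36.)
The less price-elastic side of the market bears the larger share of a per-unit tax.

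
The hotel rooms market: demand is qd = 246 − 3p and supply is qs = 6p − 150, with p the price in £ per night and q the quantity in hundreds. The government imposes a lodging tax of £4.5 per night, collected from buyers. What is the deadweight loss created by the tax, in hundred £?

Before the tax: set 246 − 3p = 6p − 150 → p* = £44, q* = 114.
With the tax collected from buyers, demand (in seller-price terms) shifts: qd = 246 − 3(p + 4.5).
New equilibrium: buyers pay £47, sellers receive £42.5, q = 105. (Wedge: pb − ps = 4.5.)
Quantity falls by |ΔQ| = |114 − 105| = 9.
DWL = ½ · t · |ΔQ| = ½ · 4.5 · 9 = £20.25.

Deadweight loss = £20.25 hundred.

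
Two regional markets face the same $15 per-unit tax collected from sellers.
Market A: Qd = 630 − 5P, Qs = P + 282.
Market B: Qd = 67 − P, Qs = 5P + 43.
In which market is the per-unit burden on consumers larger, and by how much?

Market B, by $10.

Market A: pre-tax P* = $58, Q* = 340; post-tax Q = 327.5; per-unit burden on consumers = $2.5.
Market B: pre-tax P* = $4, Q* = 63; post-tax Q = 50.5; per-unit burden on consumers = $12.5.
Difference: $2.5 vs $12.5 → market B is larger by $10.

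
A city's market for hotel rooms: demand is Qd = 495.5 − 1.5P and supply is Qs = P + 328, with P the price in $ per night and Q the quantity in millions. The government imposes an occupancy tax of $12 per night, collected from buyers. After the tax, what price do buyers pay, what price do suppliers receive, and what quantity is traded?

Buyers pay $71.8; suppliers receive $59.8; quantity = 387.8.

Before the tax: set 495.5 − 1.5P = P + 328 → P* = $67, Q* = 395.
With the tax collected from buyers, demand (in seller-price terms) shifts: Qd = 495.5 − 1.5(P + 12).
Solving gives Q = 387.8 with buyers paying $71.8 and suppliers receiving $59.8 (the $12 wedge).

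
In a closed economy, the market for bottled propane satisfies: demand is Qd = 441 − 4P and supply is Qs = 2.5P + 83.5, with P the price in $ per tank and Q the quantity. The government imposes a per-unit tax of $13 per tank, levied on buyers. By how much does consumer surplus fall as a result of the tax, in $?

Consumer surplus falls by $1055.

Before the tax: set 441 − 4P = 2.5P + 83.5 → P* = $55, Q* = 221.
With the tax collected from buyers, demand (in seller-price terms) shifts: Qd = 441 − 4(P + 13).
New equilibrium: buyers pay $60, sellers receive $47, Q = 201. (Wedge: Pb − Ps = 13.)
ΔCS is the trapezoid between Q = 201 and Q = 221 of height $5: ½ · (221 + 201) · 5 = $1055.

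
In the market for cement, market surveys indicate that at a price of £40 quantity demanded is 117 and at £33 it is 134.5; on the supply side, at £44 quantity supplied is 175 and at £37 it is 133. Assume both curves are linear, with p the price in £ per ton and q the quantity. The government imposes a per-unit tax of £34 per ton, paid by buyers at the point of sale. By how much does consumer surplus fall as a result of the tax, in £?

Demand slope: (134.5 − 117)/(33 − 40) = -2.5, so qd = 217 − 2.5p.
Supply slope: (133 − 175)/(37 − 44) = 6, so qs = 6p − 89.
Before the tax: set 217 − 2.5p = 6p − 89 → p* = £36, q* = 127.
With the tax collected from buyers, demand (in seller-price terms) shifts: qd = 217 − 2.5(p + 34).
New equilibrium: buyers pay £60, suppliers receive £26, q = 67. (Wedge: pb − ps = 34.)
ΔCS is the trapezoid between Q = 67 and Q = 127 of height £24: ½ · (127 + 67) · 24 = £2328.

Consumer surplus falls by £2328.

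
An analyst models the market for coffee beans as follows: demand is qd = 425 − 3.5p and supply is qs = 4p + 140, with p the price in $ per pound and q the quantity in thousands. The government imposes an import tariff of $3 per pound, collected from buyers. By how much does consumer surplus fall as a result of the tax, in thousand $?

Without the tax, 425 − 3.5p = 4p + 140 gives 7.5p = 285, so p* = $38 and q* = 292.
With the tax collected from buyers, demand (in seller-price terms) shifts: qd = 425 − 3.5(p + 3).
Solving gives q = 286.4 with buyers paying $39.6 and sellers receiving $36.6 (the $3 wedge).
ΔCS is the trapezoid between Q = 286.4 and Q = 292 of height $1.6: ½ · (292 + 286.4) · 1.6 = $462.72.

Consumer surplus falls by $462.72 thousand.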